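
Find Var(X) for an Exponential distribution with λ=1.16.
0.7432

We have X ~ Exponential(λ=1.16).

For an Exponential distribution with λ=1.16:
Var(X) = 0.7432

The variance measures the spread of the distribution around the mean.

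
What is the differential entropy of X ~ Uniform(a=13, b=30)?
2.8332 nats

We have X ~ Uniform(a=13, b=30).

The differential entropy measures the uncertainty or information content of the distribution.

For a Uniform distribution with a=13, b=30:
h(X) = 2.8332 nats

(In bits, this would be 4.0875 bits.)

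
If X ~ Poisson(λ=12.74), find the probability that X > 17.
0.095815

We have X ~ Poisson(λ=12.74).

P(X > 17) = 1 - P(X ≤ 17)
                = 1 - F(17)
                = 1 - 0.904185
                = 0.095815

So there's approximately a 9.6% chance that X exceeds 17.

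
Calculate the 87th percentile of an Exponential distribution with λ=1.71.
1.1931

We have X ~ Exponential(λ=1.71).

We want to find x such that P(X ≤ x) = 0.87.

This is the 87th percentile, which means 87% of values fall below this point.

Using the inverse CDF (quantile function):
x = F⁻¹(0.87) = 1.1931

Verification: P(X ≤ 1.1931) = 0.87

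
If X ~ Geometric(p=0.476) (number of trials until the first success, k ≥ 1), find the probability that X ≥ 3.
0.274576

We have X ~ Geometric(p=0.476) (number of trials until the first success, k ≥ 1).

For discrete distributions, P(X ≥ 3) = 1 - P(X ≤ 2).

P(X ≤ 2) = 0.725424
P(X ≥ 3) = 1 - 0.725424 = 0.274576

So there's approximately a 27.5% chance that X is at least 3.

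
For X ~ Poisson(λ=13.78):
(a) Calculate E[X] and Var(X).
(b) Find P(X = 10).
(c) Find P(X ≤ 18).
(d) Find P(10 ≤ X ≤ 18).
(a) E[X] = 13.7800, Var(X) = 13.7800
(b) P(X = 10) = 0.070494
(c) P(X ≤ 18) = 0.894456
(d) P(10 ≤ X ≤ 18) = 0.774225

We have X ~ Poisson(λ=13.78).

(a) Moments:
E[X] = 13.7800
Var(X) = 13.7800
σ = √Var(X) = 3.7121

(b) Point probability using PMF:
P(X = 10) = 0.070494

(c) Cumulative probability using CDF:
P(X ≤ 18) = F(18) = 0.894456

(d) Range probability:
P(10 ≤ X ≤ 18) = P(X ≤ 18) - P(X ≤ 9)
                   = F(18) - F(9)
                   = 0.894456 - 0.120231
                   = 0.774225

This means approximately 77.4% of outcomes fall in the interval [10, 18].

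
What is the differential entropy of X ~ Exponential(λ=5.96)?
-0.7851 nats

We have X ~ Exponential(λ=5.96).

The differential entropy measures the uncertainty or information content of the distribution.

For an Exponential distribution with λ=5.96:
h(X) = -0.7851 nats

(In bits, this would be -1.1326 bits.)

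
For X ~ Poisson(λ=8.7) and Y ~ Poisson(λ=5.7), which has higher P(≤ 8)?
Y has higher probability (P(Y ≤ 8) = 0.8766 > P(X ≤ 8) = 0.4958)

Compute P(≤ 8) for each distribution:

X ~ Poisson(λ=8.7):
P(X ≤ 8) = 0.4958

Y ~ Poisson(λ=5.7):
P(Y ≤ 8) = 0.8766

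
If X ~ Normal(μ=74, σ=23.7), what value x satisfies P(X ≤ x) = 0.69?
85.7517

We have X ~ Normal(μ=74, σ=23.7).

We want to find x such that P(X ≤ x) = 0.69.

This is the 69th percentile, which means 69% of values fall below this point.

Using the inverse CDF (quantile function):
x = F⁻¹(0.69) = 85.7517

Verification: P(X ≤ 85.7517) = 0.69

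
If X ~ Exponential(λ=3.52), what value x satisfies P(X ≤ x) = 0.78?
0.4301

We have X ~ Exponential(λ=3.52).

We want to find x such that P(X ≤ x) = 0.78.

This is the 78th percentile, which means 78% of values fall below this point.

Using the inverse CDF (quantile function):
x = F⁻¹(0.78) = 0.4301

Verification: P(X ≤ 0.4301) = 0.78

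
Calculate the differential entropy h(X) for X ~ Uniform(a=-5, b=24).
3.3673 nats

We have X ~ Uniform(a=-5, b=24).

The differential entropy measures the uncertainty or information content of the distribution.

For a Uniform distribution with a=-5, b=24:
h(X) = 3.3673 nats

(In bits, this would be 4.8580 bits.)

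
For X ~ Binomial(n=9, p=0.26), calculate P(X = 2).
0.295714

We have X ~ Binomial(n=9, p=0.26).

For a Binomial distribution, the PMF gives us the probability of each outcome.

Using the PMF formula:
P(X = 2) = 0.295714

Rounded to 4 decimal places: 0.2957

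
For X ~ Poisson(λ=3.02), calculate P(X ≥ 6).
0.085948

We have X ~ Poisson(λ=3.02).

For discrete distributions, P(X ≥ 6) = 1 - P(X ≤ 5).

P(X ≤ 5) = 0.914052
P(X ≥ 6) = 1 - 0.914052 = 0.085948

So there's approximately a 8.6% chance that X is at least 6.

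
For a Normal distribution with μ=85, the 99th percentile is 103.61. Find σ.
σ = 7.9997

For X ~ Normal(μ, σ), the p-th percentile satisfies x = μ + z_p × σ,
where z_p = Φ⁻¹(p) is the standard normal quantile.

Step 1: z_{0.99} = Φ⁻¹(0.99) = 2.3263

Step 2: Solve for σ:
103.61 = 85 + 2.3263 × σ
σ = (103.61 - 85) / 2.3263
σ = 18.61 / 2.3263
σ = 7.9997

Verification: μ + z × σ = 85 + 2.3263 × 7.9997 = 103.61 ✓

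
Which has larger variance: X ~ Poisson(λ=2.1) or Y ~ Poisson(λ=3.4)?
Y has larger variance (3.4000 > 2.1000)

Compute the variance for each distribution:

X ~ Poisson(λ=2.1):
Var(X) = 2.1000

Y ~ Poisson(λ=3.4):
Var(Y) = 3.4000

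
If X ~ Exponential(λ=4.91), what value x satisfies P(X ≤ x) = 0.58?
0.1767

We have X ~ Exponential(λ=4.91).

We want to find x such that P(X ≤ x) = 0.58.

This is the 58th percentile, which means 58% of values fall below this point.

Using the inverse CDF (quantile function):
x = F⁻¹(0.58) = 0.1767

Verification: P(X ≤ 0.1767) = 0.58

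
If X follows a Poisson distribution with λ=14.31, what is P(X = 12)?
0.093882

We have X ~ Poisson(λ=14.31).

For a Poisson distribution, the PMF gives us the probability of each outcome.

Using the PMF formula:
P(X = 12) = 0.093882

Rounded to 4 decimal places: 0.0939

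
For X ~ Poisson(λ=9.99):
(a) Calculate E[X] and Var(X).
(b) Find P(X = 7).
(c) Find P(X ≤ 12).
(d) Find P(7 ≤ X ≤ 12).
(a) E[X] = 9.9900, Var(X) = 9.9900
(b) P(X = 7) = 0.090350
(c) P(X ≤ 12) = 0.792503
(d) P(7 ≤ X ≤ 12) = 0.661730

We have X ~ Poisson(λ=9.99).

(a) Moments:
E[X] = 9.9900
Var(X) = 9.9900
σ = √Var(X) = 3.1607

(b) Point probability using PMF:
P(X = 7) = 0.090350

(c) Cumulative probability using CDF:
P(X ≤ 12) = F(12) = 0.792503

(d) Range probability:
P(7 ≤ X ≤ 12) = P(X ≤ 12) - P(X ≤ 6)
                   = F(12) - F(6)
                   = 0.792503 - 0.130773
                   = 0.661730

This means approximately 66.2% of outcomes fall in the interval [7, 12].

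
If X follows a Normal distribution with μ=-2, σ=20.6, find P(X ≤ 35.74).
0.966527

We have X ~ Normal(μ=-2, σ=20.6).

The CDF gives us P(X ≤ k).

Using the CDF:
P(X ≤ 35.74) = 0.966527

This means there's approximately a 96.7% chance that X is at most 35.74.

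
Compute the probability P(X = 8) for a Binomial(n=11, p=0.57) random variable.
0.146180

We have X ~ Binomial(n=11, p=0.57).

For a Binomial distribution, the PMF gives us the probability of each outcome.

Using the PMF formula:
P(X = 8) = 0.146180

Rounded to 4 decimal places: 0.1462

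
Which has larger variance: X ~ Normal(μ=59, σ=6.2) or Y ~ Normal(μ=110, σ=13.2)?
Y has larger variance (174.2400 > 38.4400)

Compute the variance for each distribution:

X ~ Normal(μ=59, σ=6.2):
Var(X) = 38.4400

Y ~ Normal(μ=110, σ=13.2):
Var(Y) = 174.2400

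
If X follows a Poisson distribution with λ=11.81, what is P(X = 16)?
0.050858

We have X ~ Poisson(λ=11.81).

For a Poisson distribution, the PMF gives us the probability of each outcome.

Using the PMF formula:
P(X = 16) = 0.050858

Rounded to 4 decimal places: 0.0509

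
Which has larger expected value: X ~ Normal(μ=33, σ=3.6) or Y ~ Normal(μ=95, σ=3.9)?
Y has larger mean (95.0000 > 33.0000)

Compute the expected value for each distribution:

X ~ Normal(μ=33, σ=3.6):
E[X] = 33.0000

Y ~ Normal(μ=95, σ=3.9):
E[Y] = 95.0000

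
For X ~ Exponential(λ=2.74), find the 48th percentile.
0.2387

We have X ~ Exponential(λ=2.74).

We want to find x such that P(X ≤ x) = 0.48.

This is the 48th percentile, which means 48% of values fall below this point.

Using the inverse CDF (quantile function):
x = F⁻¹(0.48) = 0.2387

Verification: P(X ≤ 0.2387) = 0.48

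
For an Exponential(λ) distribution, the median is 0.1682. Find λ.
λ = 4.1210

For X ~ Exponential(λ), the CDF is F(x) = 1 - e^(-λx).
The median m satisfies F(m) = 0.5:
1 - e^(-λm) = 0.5
e^(-λm) = 0.5
λm = ln(2)
m = ln(2) / λ

Given m = 0.1682:
λ = ln(2) / 0.1682 = 0.693147 / 0.1682 = 4.1210

Verification: ln(2) / 4.1210 = 0.1682 ✓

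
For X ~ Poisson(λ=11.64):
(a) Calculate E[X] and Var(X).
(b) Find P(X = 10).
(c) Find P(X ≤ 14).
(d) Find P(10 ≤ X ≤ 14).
(a) E[X] = 11.6400, Var(X) = 11.6400
(b) P(X = 10) = 0.110810
(c) P(X ≤ 14) = 0.803576
(d) P(10 ≤ X ≤ 14) = 0.528320

We have X ~ Poisson(λ=11.64).

(a) Moments:
E[X] = 11.6400
Var(X) = 11.6400
σ = √Var(X) = 3.4117

(b) Point probability using PMF:
P(X = 10) = 0.110810

(c) Cumulative probability using CDF:
P(X ≤ 14) = F(14) = 0.803576

(d) Range probability:
P(10 ≤ X ≤ 14) = P(X ≤ 14) - P(X ≤ 9)
                   = F(14) - F(9)
                   = 0.803576 - 0.275256
                   = 0.528320

This means approximately 52.8% of outcomes fall in the interval [10, 14].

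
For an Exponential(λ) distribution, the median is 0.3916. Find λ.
λ = 1.7700

For X ~ Exponential(λ), the CDF is F(x) = 1 - e^(-λx).
The median m satisfies F(m) = 0.5:
1 - e^(-λm) = 0.5
e^(-λm) = 0.5
λm = ln(2)
m = ln(2) / λ

Given m = 0.3916:
λ = ln(2) / 0.3916 = 0.693147 / 0.3916 = 1.7700

Verification: ln(2) / 1.7700 = 0.3916 ✓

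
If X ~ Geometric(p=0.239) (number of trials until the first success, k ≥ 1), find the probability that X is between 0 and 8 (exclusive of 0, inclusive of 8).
0.887519

We have X ~ Geometric(p=0.239) (number of trials until the first success, k ≥ 1).

To find P(0 < X ≤ 8), we use:
P(0 < X ≤ 8) = P(X ≤ 8) - P(X ≤ 0)
                 = F(8) - F(0)
                 = 0.887519 - 0.000000
                 = 0.887519

So there's approximately a 88.8% chance that X falls in this range.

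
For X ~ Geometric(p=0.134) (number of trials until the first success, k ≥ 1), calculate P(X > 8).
0.316332

We have X ~ Geometric(p=0.134) (number of trials until the first success, k ≥ 1).

P(X > 8) = 1 - P(X ≤ 8)
                = 1 - F(8)
                = 1 - 0.683668
                = 0.316332

So there's approximately a 31.6% chance that X exceeds 8.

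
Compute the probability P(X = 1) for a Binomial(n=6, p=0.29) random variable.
0.313936

We have X ~ Binomial(n=6, p=0.29).

For a Binomial distribution, the PMF gives us the probability of each outcome.

Using the PMF formula:
P(X = 1) = 0.313936

Rounded to 4 decimal places: 0.3139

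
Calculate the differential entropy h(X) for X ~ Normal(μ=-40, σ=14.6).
4.1000 nats

We have X ~ Normal(μ=-40, σ=14.6).

The differential entropy measures the uncertainty or information content of the distribution.

For a Normal distribution with μ=-40, σ=14.6:
h(X) = 4.1000 nats

(In bits, this would be 5.9150 bits.)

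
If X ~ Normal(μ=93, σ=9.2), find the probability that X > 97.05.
0.329890

We have X ~ Normal(μ=93, σ=9.2).

P(X > 97.05) = 1 - P(X ≤ 97.05)
                = 1 - F(97.05)
                = 1 - 0.670110
                = 0.329890

So there's approximately a 33.0% chance that X exceeds 97.05.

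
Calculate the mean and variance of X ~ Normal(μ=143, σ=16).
E[X] = 143.0000, Var(X) = 256.0000

We have X ~ Normal(μ=143, σ=16).

For a Normal distribution with μ=143, σ=16:

Expected value:
E[X] = 143.0000

Variance:
Var(X) = 256.0000

Standard deviation:
σ = √Var(X) = 16.0000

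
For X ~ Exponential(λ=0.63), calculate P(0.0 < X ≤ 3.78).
0.907579

We have X ~ Exponential(λ=0.63).

To find P(0.0 < X ≤ 3.78), we use:
P(0.0 < X ≤ 3.78) = P(X ≤ 3.78) - P(X ≤ 0.0)
                 = F(3.78) - F(0.0)
                 = 0.907579 - 0.000000
                 = 0.907579

So there's approximately a 90.8% chance that X falls in this range.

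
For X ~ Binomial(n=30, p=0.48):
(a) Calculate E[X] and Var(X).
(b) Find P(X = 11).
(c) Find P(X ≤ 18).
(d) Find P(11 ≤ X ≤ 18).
(a) E[X] = 14.4000, Var(X) = 7.4880
(b) P(X = 11) = 0.068411
(c) P(X ≤ 18) = 0.933238
(d) P(11 ≤ X ≤ 18) = 0.857148

We have X ~ Binomial(n=30, p=0.48).

(a) Moments:
E[X] = 14.4000
Var(X) = 7.4880
σ = √Var(X) = 2.7364

(b) Point probability using PMF:
P(X = 11) = 0.068411

(c) Cumulative probability using CDF:
P(X ≤ 18) = F(18) = 0.933238

(d) Range probability:
P(11 ≤ X ≤ 18) = P(X ≤ 18) - P(X ≤ 10)
                   = F(18) - F(10)
                   = 0.933238 - 0.076089
                   = 0.857148

This means approximately 85.7% of outcomes fall in the interval [11, 18].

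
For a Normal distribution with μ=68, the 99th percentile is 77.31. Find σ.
σ = 4.0020

For X ~ Normal(μ, σ), the p-th percentile satisfies x = μ + z_p × σ,
where z_p = Φ⁻¹(p) is the standard normal quantile.

Step 1: z_{0.99} = Φ⁻¹(0.99) = 2.3263

Step 2: Solve for σ:
77.31 = 68 + 2.3263 × σ
σ = (77.31 - 68) / 2.3263
σ = 9.31 / 2.3263
σ = 4.0020

Verification: μ + z × σ = 68 + 2.3263 × 4.0020 = 77.31 ✓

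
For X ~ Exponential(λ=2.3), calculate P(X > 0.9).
0.126186

We have X ~ Exponential(λ=2.3).

P(X > 0.9) = 1 - P(X ≤ 0.9)
                = 1 - F(0.9)
                = 1 - 0.873814
                = 0.126186

So there's approximately a 12.6% chance that X exceeds 0.9.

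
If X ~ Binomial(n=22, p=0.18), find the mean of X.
3.9600

We have X ~ Binomial(n=22, p=0.18).

For a Binomial distribution with n=22, p=0.18:
E[X] = 3.9600

This is the expected (average) value of X.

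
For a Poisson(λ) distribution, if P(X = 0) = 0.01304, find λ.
λ = 4.3397

For a Poisson(λ) distribution, the PMF at 0 is:
P(X = 0) = λ^0 e^(-λ) / 0! = e^(-λ)

Given P(X = 0) = 0.01304:
e^(-λ) = 0.01304
-λ = ln(0.01304)
λ = -ln(0.01304) = 4.3397

Verification: e^(-4.3397) = 0.01304 ✓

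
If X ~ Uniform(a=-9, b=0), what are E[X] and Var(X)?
E[X] = -4.5000, Var(X) = 6.7500

We have X ~ Uniform(a=-9, b=0).

For a Uniform distribution with a=-9, b=0:

Expected value:
E[X] = -4.5000

Variance:
Var(X) = 6.7500

Standard deviation:
σ = √Var(X) = 2.5981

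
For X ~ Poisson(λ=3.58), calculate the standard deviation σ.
1.8921

We have X ~ Poisson(λ=3.58).

For a Poisson distribution with λ=3.58:
σ = √Var(X) = 1.8921

The standard deviation is the square root of the variance.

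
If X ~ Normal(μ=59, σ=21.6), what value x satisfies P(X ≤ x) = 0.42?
54.6391

We have X ~ Normal(μ=59, σ=21.6).

We want to find x such that P(X ≤ x) = 0.42.

This is the 42nd percentile, which means 42% of values fall below this point.

Using the inverse CDF (quantile function):
x = F⁻¹(0.42) = 54.6391

Verification: P(X ≤ 54.6391) = 0.42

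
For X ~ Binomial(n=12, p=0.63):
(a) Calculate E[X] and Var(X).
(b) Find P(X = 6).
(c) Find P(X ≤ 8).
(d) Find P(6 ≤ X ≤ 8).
(a) E[X] = 7.5600, Var(X) = 2.7972
(b) P(X = 6) = 0.148226
(c) P(X ≤ 8) = 0.705330
(d) P(6 ≤ X ≤ 8) = 0.594773

We have X ~ Binomial(n=12, p=0.63).

(a) Moments:
E[X] = 7.5600
Var(X) = 2.7972
σ = √Var(X) = 1.6725

(b) Point probability using PMF:
P(X = 6) = 0.148226

(c) Cumulative probability using CDF:
P(X ≤ 8) = F(8) = 0.705330

(d) Range probability:
P(6 ≤ X ≤ 8) = P(X ≤ 8) - P(X ≤ 5)
                   = F(8) - F(5)
                   = 0.705330 - 0.110557
                   = 0.594773

This means approximately 59.5% of outcomes fall in the interval [6, 8].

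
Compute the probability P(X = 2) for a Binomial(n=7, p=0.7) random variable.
0.025005

We have X ~ Binomial(n=7, p=0.7).

For a Binomial distribution, the PMF gives us the probability of each outcome.

Using the PMF formula:
P(X = 2) = 0.025005

Rounded to 4 decimal places: 0.0250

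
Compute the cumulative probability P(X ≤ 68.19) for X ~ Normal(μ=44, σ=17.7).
0.914135

We have X ~ Normal(μ=44, σ=17.7).

The CDF gives us P(X ≤ k).

Using the CDF:
P(X ≤ 68.19) = 0.914135

This means there's approximately a 91.4% chance that X is at most 68.19.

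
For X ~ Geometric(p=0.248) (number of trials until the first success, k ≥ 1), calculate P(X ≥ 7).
0.180845

We have X ~ Geometric(p=0.248) (number of trials until the first success, k ≥ 1).

For discrete distributions, P(X ≥ 7) = 1 - P(X ≤ 6).

P(X ≤ 6) = 0.819155
P(X ≥ 7) = 1 - 0.819155 = 0.180845

So there's approximately a 18.1% chance that X is at least 7.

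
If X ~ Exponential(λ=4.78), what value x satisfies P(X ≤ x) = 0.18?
0.0415

We have X ~ Exponential(λ=4.78).

We want to find x such that P(X ≤ x) = 0.18.

This is the 18th percentile, which means 18% of values fall below this point.

Using the inverse CDF (quantile function):
x = F⁻¹(0.18) = 0.0415

Verification: P(X ≤ 0.0415) = 0.18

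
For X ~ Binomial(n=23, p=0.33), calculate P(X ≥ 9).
0.335913

We have X ~ Binomial(n=23, p=0.33).

For discrete distributions, P(X ≥ 9) = 1 - P(X ≤ 8).

P(X ≤ 8) = 0.664087
P(X ≥ 9) = 1 - 0.664087 = 0.335913

So there's approximately a 33.6% chance that X is at least 9.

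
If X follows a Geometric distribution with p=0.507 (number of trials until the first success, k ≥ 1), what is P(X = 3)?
0.123226

We have X ~ Geometric(p=0.507) (number of trials until the first success, k ≥ 1).

For a Geometric distribution, the PMF gives us the probability of each outcome.

Using the PMF formula:
P(X = 3) = 0.123226

Rounded to 4 decimal places: 0.1232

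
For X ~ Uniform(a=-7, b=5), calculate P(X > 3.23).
0.147500

We have X ~ Uniform(a=-7, b=5).

P(X > 3.23) = 1 - P(X ≤ 3.23)
                = 1 - F(3.23)
                = 1 - 0.852500
                = 0.147500

So there's approximately a 14.7% chance that X exceeds 3.23.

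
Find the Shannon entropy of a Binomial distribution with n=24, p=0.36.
2.2725 nats

We have X ~ Binomial(n=24, p=0.36).

The Shannon entropy measures the uncertainty or information content of the distribution.

For a Binomial distribution with n=24, p=0.36:
H(X) = 2.2725 nats

(In bits, this would be 3.2786 bits.)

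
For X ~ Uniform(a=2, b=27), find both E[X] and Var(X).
E[X] = 14.5000, Var(X) = 52.0833

We have X ~ Uniform(a=2, b=27).

For a Uniform distribution with a=2, b=27:

Expected value:
E[X] = 14.5000

Variance:
Var(X) = 52.0833

Standard deviation:
σ = √Var(X) = 7.2169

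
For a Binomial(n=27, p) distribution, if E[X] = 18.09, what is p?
p = 0.67

For a Binomial(n, p) distribution:
E[X] = n × p

Given n = 27 and E[X] = 18.09:
18.09 = 27 × p
p = 18.09 / 27 = 0.67

Verification: Binomial(27, 0.67) has E[X] = 18.09 ✓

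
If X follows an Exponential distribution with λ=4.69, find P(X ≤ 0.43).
0.866906

We have X ~ Exponential(λ=4.69).

The CDF gives us P(X ≤ k).

Using the CDF:
P(X ≤ 0.43) = 0.866906

This means there's approximately a 86.7% chance that X is at most 0.43.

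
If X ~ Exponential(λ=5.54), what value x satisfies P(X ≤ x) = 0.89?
0.3984

We have X ~ Exponential(λ=5.54).

We want to find x such that P(X ≤ x) = 0.89.

This is the 89th percentile, which means 89% of values fall below this point.

Using the inverse CDF (quantile function):
x = F⁻¹(0.89) = 0.3984

Verification: P(X ≤ 0.3984) = 0.89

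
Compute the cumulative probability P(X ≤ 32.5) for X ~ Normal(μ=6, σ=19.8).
0.909614

We have X ~ Normal(μ=6, σ=19.8).

The CDF gives us P(X ≤ k).

Using the CDF:
P(X ≤ 32.5) = 0.909614

This means there's approximately a 91.0% chance that X is at most 32.5.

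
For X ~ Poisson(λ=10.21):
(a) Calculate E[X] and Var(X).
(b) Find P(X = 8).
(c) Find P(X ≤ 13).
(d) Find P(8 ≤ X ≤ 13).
(a) E[X] = 10.2100, Var(X) = 10.2100
(b) P(X = 8) = 0.107780
(c) P(X ≤ 13) = 0.848676
(d) P(8 ≤ X ≤ 13) = 0.646780

We have X ~ Poisson(λ=10.21).

(a) Moments:
E[X] = 10.2100
Var(X) = 10.2100
σ = √Var(X) = 3.1953

(b) Point probability using PMF:
P(X = 8) = 0.107780

(c) Cumulative probability using CDF:
P(X ≤ 13) = F(13) = 0.848676

(d) Range probability:
P(8 ≤ X ≤ 13) = P(X ≤ 13) - P(X ≤ 7)
                   = F(13) - F(7)
                   = 0.848676 - 0.201897
                   = 0.646780

This means approximately 64.7% of outcomes fall in the interval [8, 13].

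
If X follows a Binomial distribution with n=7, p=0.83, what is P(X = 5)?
0.239060

We have X ~ Binomial(n=7, p=0.83).

For a Binomial distribution, the PMF gives us the probability of each outcome.

Using the PMF formula:
P(X = 5) = 0.239060

Rounded to 4 decimal places: 0.2391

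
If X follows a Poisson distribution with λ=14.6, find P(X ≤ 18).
0.846559

We have X ~ Poisson(λ=14.6).

The CDF gives us P(X ≤ k).

Using the CDF:
P(X ≤ 18) = 0.846559

This means there's approximately a 84.7% chance that X is at most 18.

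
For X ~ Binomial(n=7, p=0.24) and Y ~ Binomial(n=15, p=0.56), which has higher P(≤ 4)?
X has higher probability (P(X ≤ 4) = 0.9893 > P(Y ≤ 4) = 0.0211)

Compute P(≤ 4) for each distribution:

X ~ Binomial(n=7, p=0.24):
P(X ≤ 4) = 0.9893

Y ~ Binomial(n=15, p=0.56):
P(Y ≤ 4) = 0.0211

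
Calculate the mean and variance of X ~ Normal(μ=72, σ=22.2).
E[X] = 72.0000, Var(X) = 492.8400

We have X ~ Normal(μ=72, σ=22.2).

For a Normal distribution with μ=72, σ=22.2:

Expected value:
E[X] = 72.0000

Variance:
Var(X) = 492.8400

Standard deviation:
σ = √Var(X) = 22.2000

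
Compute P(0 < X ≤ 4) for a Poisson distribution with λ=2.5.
0.809093

We have X ~ Poisson(λ=2.5).

To find P(0 < X ≤ 4), we use:
P(0 < X ≤ 4) = P(X ≤ 4) - P(X ≤ 0)
                 = F(4) - F(0)
                 = 0.891178 - 0.082085
                 = 0.809093

So there's approximately a 80.9% chance that X falls in this range.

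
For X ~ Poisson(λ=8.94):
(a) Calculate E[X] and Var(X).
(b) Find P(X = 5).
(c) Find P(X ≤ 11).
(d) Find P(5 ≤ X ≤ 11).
(a) E[X] = 8.9400, Var(X) = 8.9400
(b) P(X = 5) = 0.062361
(c) P(X ≤ 11) = 0.808790
(d) P(5 ≤ X ≤ 11) = 0.751769

We have X ~ Poisson(λ=8.94).

(a) Moments:
E[X] = 8.9400
Var(X) = 8.9400
σ = √Var(X) = 2.9900

(b) Point probability using PMF:
P(X = 5) = 0.062361

(c) Cumulative probability using CDF:
P(X ≤ 11) = F(11) = 0.808790

(d) Range probability:
P(5 ≤ X ≤ 11) = P(X ≤ 11) - P(X ≤ 4)
                   = F(11) - F(4)
                   = 0.808790 - 0.057022
                   = 0.751769

This means approximately 75.2% of outcomes fall in the interval [5, 11].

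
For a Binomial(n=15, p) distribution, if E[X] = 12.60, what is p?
p = 0.84

For a Binomial(n, p) distribution:
E[X] = n × p

Given n = 15 and E[X] = 12.60:
12.60 = 15 × p
p = 12.60 / 15 = 0.84

Verification: Binomial(15, 0.84) has E[X] = 12.60 ✓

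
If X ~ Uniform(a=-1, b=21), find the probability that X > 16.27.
0.215000

We have X ~ Uniform(a=-1, b=21).

P(X > 16.27) = 1 - P(X ≤ 16.27)
                = 1 - F(16.27)
                = 1 - 0.785000
                = 0.215000

So there's approximately a 21.5% chance that X exceeds 16.27.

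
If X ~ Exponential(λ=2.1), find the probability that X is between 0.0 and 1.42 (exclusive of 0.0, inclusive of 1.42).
0.949309

We have X ~ Exponential(λ=2.1).

To find P(0.0 < X ≤ 1.42), we use:
P(0.0 < X ≤ 1.42) = P(X ≤ 1.42) - P(X ≤ 0.0)
                 = F(1.42) - F(0.0)
                 = 0.949309 - 0.000000
                 = 0.949309

So there's approximately a 94.9% chance that X falls in this range.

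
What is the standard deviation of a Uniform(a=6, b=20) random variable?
4.0415

We have X ~ Uniform(a=6, b=20).

For a Uniform distribution with a=6, b=20:
σ = √Var(X) = 4.0415

The standard deviation is the square root of the variance.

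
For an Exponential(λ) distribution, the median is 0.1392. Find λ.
λ = 4.9795

For X ~ Exponential(λ), the CDF is F(x) = 1 - e^(-λx).
The median m satisfies F(m) = 0.5:
1 - e^(-λm) = 0.5
e^(-λm) = 0.5
λm = ln(2)
m = ln(2) / λ

Given m = 0.1392:
λ = ln(2) / 0.1392 = 0.693147 / 0.1392 = 4.9795

Verification: ln(2) / 4.9795 = 0.1392 ✓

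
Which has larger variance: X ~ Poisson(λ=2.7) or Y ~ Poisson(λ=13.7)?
Y has larger variance (13.7000 > 2.7000)

Compute the variance for each distribution:

X ~ Poisson(λ=2.7):
Var(X) = 2.7000

Y ~ Poisson(λ=13.7):
Var(Y) = 13.7000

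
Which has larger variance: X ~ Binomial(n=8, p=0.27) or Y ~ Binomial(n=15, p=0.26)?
Y has larger variance (2.8860 > 1.5768)

Compute the variance for each distribution:

X ~ Binomial(n=8, p=0.27):
Var(X) = 1.5768

Y ~ Binomial(n=15, p=0.26):
Var(Y) = 2.8860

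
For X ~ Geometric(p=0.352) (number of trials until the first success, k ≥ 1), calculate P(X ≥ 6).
0.114255

We have X ~ Geometric(p=0.352) (number of trials until the first success, k ≥ 1).

For discrete distributions, P(X ≥ 6) = 1 - P(X ≤ 5).

P(X ≤ 5) = 0.885745
P(X ≥ 6) = 1 - 0.885745 = 0.114255

So there's approximately a 11.4% chance that X is at least 6.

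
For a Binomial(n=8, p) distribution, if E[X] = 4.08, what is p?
p = 0.51

For a Binomial(n, p) distribution:
E[X] = n × p

Given n = 8 and E[X] = 4.08:
4.08 = 8 × p
p = 4.08 / 8 = 0.51

Verification: Binomial(8, 0.51) has E[X] = 4.08 ✓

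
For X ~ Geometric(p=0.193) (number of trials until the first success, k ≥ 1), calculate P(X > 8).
0.179882

We have X ~ Geometric(p=0.193) (number of trials until the first success, k ≥ 1).

P(X > 8) = 1 - P(X ≤ 8)
                = 1 - F(8)
                = 1 - 0.820118
                = 0.179882

So there's approximately a 18.0% chance that X exceeds 8.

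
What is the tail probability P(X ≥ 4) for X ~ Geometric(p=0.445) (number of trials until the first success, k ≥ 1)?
0.170954

We have X ~ Geometric(p=0.445) (number of trials until the first success, k ≥ 1).

For discrete distributions, P(X ≥ 4) = 1 - P(X ≤ 3).

P(X ≤ 3) = 0.829046
P(X ≥ 4) = 1 - 0.829046 = 0.170954

So there's approximately a 17.1% chance that X is at least 4.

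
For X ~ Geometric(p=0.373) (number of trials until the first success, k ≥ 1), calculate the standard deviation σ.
2.1229

We have X ~ Geometric(p=0.373) (number of trials until the first success, k ≥ 1).

For a Geometric distribution with p=0.373 (number of trials until the first success, k ≥ 1):
σ = √Var(X) = 2.1229

The standard deviation is the square root of the variance.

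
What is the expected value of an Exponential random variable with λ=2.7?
0.3704

We have X ~ Exponential(λ=2.7).

For an Exponential distribution with λ=2.7:
E[X] = 0.3704

This is the expected (average) value of X.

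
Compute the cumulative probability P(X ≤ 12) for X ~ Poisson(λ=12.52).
0.516712

We have X ~ Poisson(λ=12.52).

The CDF gives us P(X ≤ k).

Using the CDF:
P(X ≤ 12) = 0.516712

This means there's approximately a 51.7% chance that X is at most 12.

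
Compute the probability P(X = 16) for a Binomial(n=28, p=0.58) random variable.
0.150322

We have X ~ Binomial(n=28, p=0.58).

For a Binomial distribution, the PMF gives us the probability of each outcome.

Using the PMF formula:
P(X = 16) = 0.150322

Rounded to 4 decimal places: 0.1503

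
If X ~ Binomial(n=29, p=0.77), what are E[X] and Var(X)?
E[X] = 22.3300, Var(X) = 5.1359

We have X ~ Binomial(n=29, p=0.77).

For a Binomial distribution with n=29, p=0.77:

Expected value:
E[X] = 22.3300

Variance:
Var(X) = 5.1359

Standard deviation:
σ = √Var(X) = 2.2663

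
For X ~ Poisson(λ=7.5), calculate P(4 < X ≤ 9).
0.644346

We have X ~ Poisson(λ=7.5).

To find P(4 < X ≤ 9), we use:
P(4 < X ≤ 9) = P(X ≤ 9) - P(X ≤ 4)
                 = F(9) - F(4)
                 = 0.776408 - 0.132062
                 = 0.644346

So there's approximately a 64.4% chance that X falls in this range.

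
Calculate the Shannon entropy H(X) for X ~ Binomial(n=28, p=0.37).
2.3558 nats

We have X ~ Binomial(n=28, p=0.37).

The Shannon entropy measures the uncertainty or information content of the distribution.

For a Binomial distribution with n=28, p=0.37:
H(X) = 2.3558 nats

(In bits, this would be 3.3988 bits.)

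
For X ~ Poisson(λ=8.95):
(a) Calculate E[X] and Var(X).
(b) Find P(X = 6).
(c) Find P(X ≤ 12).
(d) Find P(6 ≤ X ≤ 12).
(a) E[X] = 8.9500, Var(X) = 8.9500
(b) P(X = 6) = 0.092613
(c) P(X ≤ 12) = 0.879381
(d) P(6 ≤ X ≤ 12) = 0.760621

We have X ~ Poisson(λ=8.95).

(a) Moments:
E[X] = 8.9500
Var(X) = 8.9500
σ = √Var(X) = 2.9917

(b) Point probability using PMF:
P(X = 6) = 0.092613

(c) Cumulative probability using CDF:
P(X ≤ 12) = F(12) = 0.879381

(d) Range probability:
P(6 ≤ X ≤ 12) = P(X ≤ 12) - P(X ≤ 5)
                   = F(12) - F(5)
                   = 0.879381 - 0.118761
                   = 0.760621

This means approximately 76.1% of outcomes fall in the interval [6, 12].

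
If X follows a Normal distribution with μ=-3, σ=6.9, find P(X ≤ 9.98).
0.970025

We have X ~ Normal(μ=-3, σ=6.9).

The CDF gives us P(X ≤ k).

Using the CDF:
P(X ≤ 9.98) = 0.970025

This means there's approximately a 97.0% chance that X is at most 9.98.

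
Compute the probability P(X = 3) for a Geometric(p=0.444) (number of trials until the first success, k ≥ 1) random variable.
0.137256

We have X ~ Geometric(p=0.444) (number of trials until the first success, k ≥ 1).

For a Geometric distribution, the PMF gives us the probability of each outcome.

Using the PMF formula:
P(X = 3) = 0.137256

Rounded to 4 decimal places: 0.1373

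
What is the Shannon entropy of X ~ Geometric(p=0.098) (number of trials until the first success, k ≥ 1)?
3.2721 nats

We have X ~ Geometric(p=0.098) (number of trials until the first success, k ≥ 1).

The Shannon entropy measures the uncertainty or information content of the distribution.

For a Geometric distribution with p=0.098 (number of trials until the first success, k ≥ 1):
H(X) = 3.2721 nats

(In bits, this would be 4.7206 bits.)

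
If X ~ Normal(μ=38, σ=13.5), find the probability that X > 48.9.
0.209716

We have X ~ Normal(μ=38, σ=13.5).

P(X > 48.9) = 1 - P(X ≤ 48.9)
                = 1 - F(48.9)
                = 1 - 0.790284
                = 0.209716

So there's approximately a 21.0% chance that X exceeds 48.9.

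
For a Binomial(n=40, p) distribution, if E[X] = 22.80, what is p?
p = 0.57

For a Binomial(n, p) distribution:
E[X] = n × p

Given n = 40 and E[X] = 22.80:
22.80 = 40 × p
p = 22.80 / 40 = 0.57

Verification: Binomial(40, 0.57) has E[X] = 22.80 ✓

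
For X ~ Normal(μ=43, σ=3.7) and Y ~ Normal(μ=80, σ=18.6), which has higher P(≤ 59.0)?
X has higher probability (P(X ≤ 59.0) = 1.0000 > P(Y ≤ 59.0) = 0.1294)

Compute P(≤ 59.0) for each distribution:

X ~ Normal(μ=43, σ=3.7):
P(X ≤ 59.0) = 1.0000

Y ~ Normal(μ=80, σ=18.6):
P(Y ≤ 59.0) = 0.1294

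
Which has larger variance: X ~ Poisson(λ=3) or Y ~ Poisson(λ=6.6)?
Y has larger variance (6.6000 > 3.0000)

Compute the variance for each distribution:

X ~ Poisson(λ=3):
Var(X) = 3.0000

Y ~ Poisson(λ=6.6):
Var(Y) = 6.6000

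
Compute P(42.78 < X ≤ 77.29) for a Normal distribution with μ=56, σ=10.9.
0.862008

We have X ~ Normal(μ=56, σ=10.9).

To find P(42.78 < X ≤ 77.29), we use:
P(42.78 < X ≤ 77.29) = P(X ≤ 77.29) - P(X ≤ 42.78)
                 = F(77.29) - F(42.78)
                 = 0.974603 - 0.112595
                 = 0.862008

So there's approximately a 86.2% chance that X falls in this range.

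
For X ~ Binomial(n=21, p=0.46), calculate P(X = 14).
0.029571

We have X ~ Binomial(n=21, p=0.46).

For a Binomial distribution, the PMF gives us the probability of each outcome.

Using the PMF formula:
P(X = 14) = 0.029571

Rounded to 4 decimal places: 0.0296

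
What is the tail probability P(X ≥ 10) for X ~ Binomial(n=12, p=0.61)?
0.094629

We have X ~ Binomial(n=12, p=0.61).

For discrete distributions, P(X ≥ 10) = 1 - P(X ≤ 9).

P(X ≤ 9) = 0.905371
P(X ≥ 10) = 1 - 0.905371 = 0.094629

So there's approximately a 9.5% chance that X is at least 10.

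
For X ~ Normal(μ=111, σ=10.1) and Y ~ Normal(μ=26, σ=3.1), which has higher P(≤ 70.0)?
Y has higher probability (P(Y ≤ 70.0) = 1.0000 > P(X ≤ 70.0) = 0.0000)

Compute P(≤ 70.0) for each distribution:

X ~ Normal(μ=111, σ=10.1):
P(X ≤ 70.0) = 0.0000

Y ~ Normal(μ=26, σ=3.1):
P(Y ≤ 70.0) = 1.0000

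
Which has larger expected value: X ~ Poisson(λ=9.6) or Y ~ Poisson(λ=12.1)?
Y has larger mean (12.1000 > 9.6000)

Compute the expected value for each distribution:

X ~ Poisson(λ=9.6):
E[X] = 9.6000

Y ~ Poisson(λ=12.1):
E[Y] = 12.1000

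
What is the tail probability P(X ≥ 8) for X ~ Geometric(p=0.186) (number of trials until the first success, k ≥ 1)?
0.236794

We have X ~ Geometric(p=0.186) (number of trials until the first success, k ≥ 1).

For discrete distributions, P(X ≥ 8) = 1 - P(X ≤ 7).

P(X ≤ 7) = 0.763206
P(X ≥ 8) = 1 - 0.763206 = 0.236794

So there's approximately a 23.7% chance that X is at least 8.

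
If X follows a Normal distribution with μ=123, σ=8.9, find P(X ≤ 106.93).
0.035489

We have X ~ Normal(μ=123, σ=8.9).

The CDF gives us P(X ≤ k).

Using the CDF:
P(X ≤ 106.93) = 0.035489

This means there's approximately a 3.5% chance that X is at most 106.93.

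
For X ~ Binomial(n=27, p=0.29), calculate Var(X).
5.5593

We have X ~ Binomial(n=27, p=0.29).

For a Binomial distribution with n=27, p=0.29:
Var(X) = 5.5593

The variance measures the spread of the distribution around the mean.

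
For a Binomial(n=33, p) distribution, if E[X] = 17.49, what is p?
p = 0.53

For a Binomial(n, p) distribution:
E[X] = n × p

Given n = 33 and E[X] = 17.49:
17.49 = 33 × p
p = 17.49 / 33 = 0.53

Verification: Binomial(33, 0.53) has E[X] = 17.49 ✓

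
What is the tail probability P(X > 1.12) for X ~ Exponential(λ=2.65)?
0.051406

We have X ~ Exponential(λ=2.65).

P(X > 1.12) = 1 - P(X ≤ 1.12)
                = 1 - F(1.12)
                = 1 - 0.948594
                = 0.051406

So there's approximately a 5.1% chance that X exceeds 1.12.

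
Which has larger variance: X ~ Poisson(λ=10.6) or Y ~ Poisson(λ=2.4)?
X has larger variance (10.6000 > 2.4000)

Compute the variance for each distribution:

X ~ Poisson(λ=10.6):
Var(X) = 10.6000

Y ~ Poisson(λ=2.4):
Var(Y) = 2.4000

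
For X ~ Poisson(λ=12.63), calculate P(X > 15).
0.204636

We have X ~ Poisson(λ=12.63).

P(X > 15) = 1 - P(X ≤ 15)
                = 1 - F(15)
                = 1 - 0.795364
                = 0.204636

So there's approximately a 20.5% chance that X exceeds 15.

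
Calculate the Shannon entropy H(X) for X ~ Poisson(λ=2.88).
1.9091 nats

We have X ~ Poisson(λ=2.88).

The Shannon entropy measures the uncertainty or information content of the distribution.

For a Poisson distribution with λ=2.88:
H(X) = 1.9091 nats

(In bits, this would be 2.7542 bits.)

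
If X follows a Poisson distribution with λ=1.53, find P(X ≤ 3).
0.930536

We have X ~ Poisson(λ=1.53).

The CDF gives us P(X ≤ k).

Using the CDF:
P(X ≤ 3) = 0.930536

This means there's approximately a 93.1% chance that X is at most 3.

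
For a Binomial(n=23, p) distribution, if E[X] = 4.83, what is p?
p = 0.21

For a Binomial(n, p) distribution:
E[X] = n × p

Given n = 23 and E[X] = 4.83:
4.83 = 23 × p
p = 4.83 / 23 = 0.21

Verification: Binomial(23, 0.21) has E[X] = 4.83 ✓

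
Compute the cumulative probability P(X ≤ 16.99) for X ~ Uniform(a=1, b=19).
0.888333

We have X ~ Uniform(a=1, b=19).

The CDF gives us P(X ≤ k).

Using the CDF:
P(X ≤ 16.99) = 0.888333

This means there's approximately a 88.8% chance that X is at most 16.99.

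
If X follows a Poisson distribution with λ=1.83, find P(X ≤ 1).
0.453970

We have X ~ Poisson(λ=1.83).

The CDF gives us P(X ≤ k).

Using the CDF:
P(X ≤ 1) = 0.453970

This means there's approximately a 45.4% chance that X is at most 1.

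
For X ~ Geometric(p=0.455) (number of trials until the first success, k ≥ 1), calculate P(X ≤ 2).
0.702975

We have X ~ Geometric(p=0.455) (number of trials until the first success, k ≥ 1).

The CDF gives us P(X ≤ k).

Using the CDF:
P(X ≤ 2) = 0.702975

This means there's approximately a 70.3% chance that X is at most 2.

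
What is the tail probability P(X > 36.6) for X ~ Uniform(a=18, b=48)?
0.380000

We have X ~ Uniform(a=18, b=48).

P(X > 36.6) = 1 - P(X ≤ 36.6)
                = 1 - F(36.6)
                = 1 - 0.620000
                = 0.380000

So there's approximately a 38.0% chance that X exceeds 36.6.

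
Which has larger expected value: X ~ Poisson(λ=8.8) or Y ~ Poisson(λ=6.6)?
X has larger mean (8.8000 > 6.6000)

Compute the expected value for each distribution:

X ~ Poisson(λ=8.8):
E[X] = 8.8000

Y ~ Poisson(λ=6.6):
E[Y] = 6.6000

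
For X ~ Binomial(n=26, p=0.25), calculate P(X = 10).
0.050771

We have X ~ Binomial(n=26, p=0.25).

For a Binomial distribution, the PMF gives us the probability of each outcome.

Using the PMF formula:
P(X = 10) = 0.050771

Rounded to 4 decimal places: 0.0508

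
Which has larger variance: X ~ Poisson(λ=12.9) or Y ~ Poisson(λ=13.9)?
Y has larger variance (13.9000 > 12.9000)

Compute the variance for each distribution:

X ~ Poisson(λ=12.9):
Var(X) = 12.9000

Y ~ Poisson(λ=13.9):
Var(Y) = 13.9000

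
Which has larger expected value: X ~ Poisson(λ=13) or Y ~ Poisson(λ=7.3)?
X has larger mean (13.0000 > 7.3000)

Compute the expected value for each distribution:

X ~ Poisson(λ=13):
E[X] = 13.0000

Y ~ Poisson(λ=7.3):
E[Y] = 7.3000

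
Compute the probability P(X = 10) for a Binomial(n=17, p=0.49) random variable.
0.139260

We have X ~ Binomial(n=17, p=0.49).

For a Binomial distribution, the PMF gives us the probability of each outcome.

Using the PMF formula:
P(X = 10) = 0.139260

Rounded to 4 decimal places: 0.1393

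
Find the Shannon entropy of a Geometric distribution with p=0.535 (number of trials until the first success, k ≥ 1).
1.2910 nats

We have X ~ Geometric(p=0.535) (number of trials until the first success, k ≥ 1).

The Shannon entropy measures the uncertainty or information content of the distribution.

For a Geometric distribution with p=0.535 (number of trials until the first success, k ≥ 1):
H(X) = 1.2910 nats

(In bits, this would be 1.8625 bits.)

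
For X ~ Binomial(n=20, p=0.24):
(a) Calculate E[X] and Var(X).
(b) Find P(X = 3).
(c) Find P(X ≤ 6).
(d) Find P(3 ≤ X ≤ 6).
(a) E[X] = 4.8000, Var(X) = 3.6480
(b) P(X = 3) = 0.148378
(c) P(X ≤ 6) = 0.816169
(d) P(3 ≤ X ≤ 6) = 0.707622

We have X ~ Binomial(n=20, p=0.24).

(a) Moments:
E[X] = 4.8000
Var(X) = 3.6480
σ = √Var(X) = 1.9100

(b) Point probability using PMF:
P(X = 3) = 0.148378

(c) Cumulative probability using CDF:
P(X ≤ 6) = F(6) = 0.816169

(d) Range probability:
P(3 ≤ X ≤ 6) = P(X ≤ 6) - P(X ≤ 2)
                   = F(6) - F(2)
                   = 0.816169 - 0.108547
                   = 0.707622

This means approximately 70.8% of outcomes fall in the interval [3, 6].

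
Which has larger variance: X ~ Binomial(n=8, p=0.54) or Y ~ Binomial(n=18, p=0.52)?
Y has larger variance (4.4928 > 1.9872)

Compute the variance for each distribution:

X ~ Binomial(n=8, p=0.54):
Var(X) = 1.9872

Y ~ Binomial(n=18, p=0.52):
Var(Y) = 4.4928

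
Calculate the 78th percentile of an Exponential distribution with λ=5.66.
0.2675

We have X ~ Exponential(λ=5.66).

We want to find x such that P(X ≤ x) = 0.78.

This is the 78th percentile, which means 78% of values fall below this point.

Using the inverse CDF (quantile function):
x = F⁻¹(0.78) = 0.2675

Verification: P(X ≤ 0.2675) = 0.78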